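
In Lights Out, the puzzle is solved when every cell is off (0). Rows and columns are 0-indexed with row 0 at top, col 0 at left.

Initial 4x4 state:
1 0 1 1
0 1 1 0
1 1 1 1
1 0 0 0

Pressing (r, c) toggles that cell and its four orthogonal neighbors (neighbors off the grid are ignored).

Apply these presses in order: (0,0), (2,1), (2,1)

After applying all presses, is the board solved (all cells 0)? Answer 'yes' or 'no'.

After press 1 at (0,0):
0 1 1 1
1 1 1 0
1 1 1 1
1 0 0 0

After press 2 at (2,1):
0 1 1 1
1 0 1 0
0 0 0 1
1 1 0 0

After press 3 at (2,1):
0 1 1 1
1 1 1 0
1 1 1 1
1 0 0 0

Lights still on: 11

Answer: no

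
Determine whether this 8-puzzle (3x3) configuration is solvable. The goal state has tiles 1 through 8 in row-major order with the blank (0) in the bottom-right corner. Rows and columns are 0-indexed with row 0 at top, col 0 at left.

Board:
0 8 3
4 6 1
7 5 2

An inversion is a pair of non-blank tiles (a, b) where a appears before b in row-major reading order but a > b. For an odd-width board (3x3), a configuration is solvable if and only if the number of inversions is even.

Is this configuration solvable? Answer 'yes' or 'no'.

Inversions (pairs i<j in row-major order where tile[i] > tile[j] > 0): 17
17 is odd, so the puzzle is not solvable.

Answer: no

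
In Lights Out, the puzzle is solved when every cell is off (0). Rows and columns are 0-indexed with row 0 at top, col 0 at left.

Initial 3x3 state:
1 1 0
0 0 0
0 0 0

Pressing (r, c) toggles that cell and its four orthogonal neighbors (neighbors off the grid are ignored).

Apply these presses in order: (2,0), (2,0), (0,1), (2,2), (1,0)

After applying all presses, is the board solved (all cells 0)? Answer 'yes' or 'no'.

Answer: no

Derivation:
After press 1 at (2,0):
1 1 0
1 0 0
1 1 0

After press 2 at (2,0):
1 1 0
0 0 0
0 0 0

After press 3 at (0,1):
0 0 1
0 1 0
0 0 0

After press 4 at (2,2):
0 0 1
0 1 1
0 1 1

After press 5 at (1,0):
1 0 1
1 0 1
1 1 1

Lights still on: 7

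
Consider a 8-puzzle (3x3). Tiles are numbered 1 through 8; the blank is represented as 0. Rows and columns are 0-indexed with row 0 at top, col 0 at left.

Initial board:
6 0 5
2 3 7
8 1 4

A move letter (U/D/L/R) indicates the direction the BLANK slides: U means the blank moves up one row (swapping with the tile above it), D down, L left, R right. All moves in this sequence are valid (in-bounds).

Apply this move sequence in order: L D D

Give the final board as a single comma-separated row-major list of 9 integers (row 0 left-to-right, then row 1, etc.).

After move 1 (L):
0 6 5
2 3 7
8 1 4

After move 2 (D):
2 6 5
0 3 7
8 1 4

After move 3 (D):
2 6 5
8 3 7
0 1 4

Answer: 2, 6, 5, 8, 3, 7, 0, 1, 4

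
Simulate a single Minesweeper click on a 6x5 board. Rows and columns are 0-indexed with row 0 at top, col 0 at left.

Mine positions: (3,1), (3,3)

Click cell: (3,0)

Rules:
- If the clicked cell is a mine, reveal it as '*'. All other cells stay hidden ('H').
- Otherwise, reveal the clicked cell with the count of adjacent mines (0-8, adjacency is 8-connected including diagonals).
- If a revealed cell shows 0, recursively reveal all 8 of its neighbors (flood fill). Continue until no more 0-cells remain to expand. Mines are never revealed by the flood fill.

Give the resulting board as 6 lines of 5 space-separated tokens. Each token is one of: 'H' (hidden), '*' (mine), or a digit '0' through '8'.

H H H H H
H H H H H
H H H H H
1 H H H H
H H H H H
H H H H H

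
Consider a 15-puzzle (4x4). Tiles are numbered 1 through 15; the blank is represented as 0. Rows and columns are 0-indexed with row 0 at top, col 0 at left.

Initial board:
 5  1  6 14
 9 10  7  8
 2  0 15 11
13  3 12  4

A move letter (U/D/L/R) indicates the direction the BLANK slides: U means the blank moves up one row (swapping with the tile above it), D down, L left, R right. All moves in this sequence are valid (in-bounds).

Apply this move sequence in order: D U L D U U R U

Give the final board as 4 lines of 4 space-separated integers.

After move 1 (D):
 5  1  6 14
 9 10  7  8
 2  3 15 11
13  0 12  4

After move 2 (U):
 5  1  6 14
 9 10  7  8
 2  0 15 11
13  3 12  4

After move 3 (L):
 5  1  6 14
 9 10  7  8
 0  2 15 11
13  3 12  4

After move 4 (D):
 5  1  6 14
 9 10  7  8
13  2 15 11
 0  3 12  4

After move 5 (U):
 5  1  6 14
 9 10  7  8
 0  2 15 11
13  3 12  4

After move 6 (U):
 5  1  6 14
 0 10  7  8
 9  2 15 11
13  3 12  4

After move 7 (R):
 5  1  6 14
10  0  7  8
 9  2 15 11
13  3 12  4

After move 8 (U):
 5  0  6 14
10  1  7  8
 9  2 15 11
13  3 12  4

Answer:  5  0  6 14
10  1  7  8
 9  2 15 11
13  3 12  4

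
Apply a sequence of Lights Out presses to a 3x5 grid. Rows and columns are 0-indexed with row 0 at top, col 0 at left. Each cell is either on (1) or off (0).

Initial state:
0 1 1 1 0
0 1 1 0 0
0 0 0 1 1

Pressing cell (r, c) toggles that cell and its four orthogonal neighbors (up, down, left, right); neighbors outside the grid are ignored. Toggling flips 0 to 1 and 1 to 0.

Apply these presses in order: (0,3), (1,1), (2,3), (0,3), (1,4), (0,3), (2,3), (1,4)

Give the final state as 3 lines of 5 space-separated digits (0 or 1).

Answer: 0 0 0 0 1
1 0 0 1 0
0 1 0 1 1

Derivation:
After press 1 at (0,3):
0 1 0 0 1
0 1 1 1 0
0 0 0 1 1

After press 2 at (1,1):
0 0 0 0 1
1 0 0 1 0
0 1 0 1 1

After press 3 at (2,3):
0 0 0 0 1
1 0 0 0 0
0 1 1 0 0

After press 4 at (0,3):
0 0 1 1 0
1 0 0 1 0
0 1 1 0 0

After press 5 at (1,4):
0 0 1 1 1
1 0 0 0 1
0 1 1 0 1

After press 6 at (0,3):
0 0 0 0 0
1 0 0 1 1
0 1 1 0 1

After press 7 at (2,3):
0 0 0 0 0
1 0 0 0 1
0 1 0 1 0

After press 8 at (1,4):
0 0 0 0 1
1 0 0 1 0
0 1 0 1 1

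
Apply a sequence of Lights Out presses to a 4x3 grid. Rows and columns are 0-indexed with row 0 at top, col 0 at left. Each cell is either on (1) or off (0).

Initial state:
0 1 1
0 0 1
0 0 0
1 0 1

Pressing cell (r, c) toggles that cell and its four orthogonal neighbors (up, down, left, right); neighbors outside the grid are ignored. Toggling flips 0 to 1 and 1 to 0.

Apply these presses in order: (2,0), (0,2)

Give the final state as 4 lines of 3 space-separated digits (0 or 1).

After press 1 at (2,0):
0 1 1
1 0 1
1 1 0
0 0 1

After press 2 at (0,2):
0 0 0
1 0 0
1 1 0
0 0 1

Answer: 0 0 0
1 0 0
1 1 0
0 0 1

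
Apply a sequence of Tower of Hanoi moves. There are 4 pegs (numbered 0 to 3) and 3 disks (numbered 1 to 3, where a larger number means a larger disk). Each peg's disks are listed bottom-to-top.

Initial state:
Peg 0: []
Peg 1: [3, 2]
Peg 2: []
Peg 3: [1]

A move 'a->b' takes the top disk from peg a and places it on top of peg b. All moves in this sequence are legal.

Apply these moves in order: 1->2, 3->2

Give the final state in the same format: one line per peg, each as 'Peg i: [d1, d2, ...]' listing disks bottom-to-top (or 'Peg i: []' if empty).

Answer: Peg 0: []
Peg 1: [3]
Peg 2: [2, 1]
Peg 3: []

Derivation:
After move 1 (1->2):
Peg 0: []
Peg 1: [3]
Peg 2: [2]
Peg 3: [1]

After move 2 (3->2):
Peg 0: []
Peg 1: [3]
Peg 2: [2, 1]
Peg 3: []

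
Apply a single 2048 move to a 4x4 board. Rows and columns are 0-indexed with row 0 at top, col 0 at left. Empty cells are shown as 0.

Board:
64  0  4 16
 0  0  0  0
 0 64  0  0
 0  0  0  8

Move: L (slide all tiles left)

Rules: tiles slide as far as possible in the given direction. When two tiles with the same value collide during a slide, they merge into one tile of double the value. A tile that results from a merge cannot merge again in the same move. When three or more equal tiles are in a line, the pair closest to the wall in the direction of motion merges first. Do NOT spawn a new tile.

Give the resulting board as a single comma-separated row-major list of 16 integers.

Slide left:
row 0: [64, 0, 4, 16] -> [64, 4, 16, 0]
row 1: [0, 0, 0, 0] -> [0, 0, 0, 0]
row 2: [0, 64, 0, 0] -> [64, 0, 0, 0]
row 3: [0, 0, 0, 8] -> [8, 0, 0, 0]

Answer: 64, 4, 16, 0, 0, 0, 0, 0, 64, 0, 0, 0, 8, 0, 0, 0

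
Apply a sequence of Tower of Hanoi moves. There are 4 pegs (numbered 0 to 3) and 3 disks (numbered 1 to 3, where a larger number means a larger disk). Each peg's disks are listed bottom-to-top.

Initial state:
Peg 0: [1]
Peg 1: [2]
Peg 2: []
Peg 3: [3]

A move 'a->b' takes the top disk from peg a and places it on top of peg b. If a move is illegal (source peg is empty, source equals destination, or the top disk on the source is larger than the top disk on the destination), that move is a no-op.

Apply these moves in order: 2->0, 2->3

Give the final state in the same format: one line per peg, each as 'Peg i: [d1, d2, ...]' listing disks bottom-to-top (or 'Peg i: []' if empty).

After move 1 (2->0):
Peg 0: [1]
Peg 1: [2]
Peg 2: []
Peg 3: [3]

After move 2 (2->3):
Peg 0: [1]
Peg 1: [2]
Peg 2: []
Peg 3: [3]

Answer: Peg 0: [1]
Peg 1: [2]
Peg 2: []
Peg 3: [3]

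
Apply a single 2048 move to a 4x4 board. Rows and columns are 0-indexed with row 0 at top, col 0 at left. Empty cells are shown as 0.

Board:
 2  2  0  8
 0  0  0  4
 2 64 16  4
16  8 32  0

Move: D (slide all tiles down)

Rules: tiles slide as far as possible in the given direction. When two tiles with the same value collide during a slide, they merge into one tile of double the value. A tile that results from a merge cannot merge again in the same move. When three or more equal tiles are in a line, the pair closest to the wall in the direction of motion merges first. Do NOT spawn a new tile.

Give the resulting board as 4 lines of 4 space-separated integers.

Slide down:
col 0: [2, 0, 2, 16] -> [0, 0, 4, 16]
col 1: [2, 0, 64, 8] -> [0, 2, 64, 8]
col 2: [0, 0, 16, 32] -> [0, 0, 16, 32]
col 3: [8, 4, 4, 0] -> [0, 0, 8, 8]

Answer:  0  0  0  0
 0  2  0  0
 4 64 16  8
16  8 32  8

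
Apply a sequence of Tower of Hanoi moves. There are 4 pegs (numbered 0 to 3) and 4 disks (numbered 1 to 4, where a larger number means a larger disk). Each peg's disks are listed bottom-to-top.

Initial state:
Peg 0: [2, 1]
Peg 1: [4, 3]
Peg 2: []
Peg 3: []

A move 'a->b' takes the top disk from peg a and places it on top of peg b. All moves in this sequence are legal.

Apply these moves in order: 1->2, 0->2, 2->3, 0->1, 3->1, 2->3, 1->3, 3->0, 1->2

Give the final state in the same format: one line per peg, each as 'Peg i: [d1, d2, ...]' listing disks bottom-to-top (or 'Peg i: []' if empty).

Answer: Peg 0: [1]
Peg 1: [4]
Peg 2: [2]
Peg 3: [3]

Derivation:
After move 1 (1->2):
Peg 0: [2, 1]
Peg 1: [4]
Peg 2: [3]
Peg 3: []

After move 2 (0->2):
Peg 0: [2]
Peg 1: [4]
Peg 2: [3, 1]
Peg 3: []

After move 3 (2->3):
Peg 0: [2]
Peg 1: [4]
Peg 2: [3]
Peg 3: [1]

After move 4 (0->1):
Peg 0: []
Peg 1: [4, 2]
Peg 2: [3]
Peg 3: [1]

After move 5 (3->1):
Peg 0: []
Peg 1: [4, 2, 1]
Peg 2: [3]
Peg 3: []

After move 6 (2->3):
Peg 0: []
Peg 1: [4, 2, 1]
Peg 2: []
Peg 3: [3]

After move 7 (1->3):
Peg 0: []
Peg 1: [4, 2]
Peg 2: []
Peg 3: [3, 1]

After move 8 (3->0):
Peg 0: [1]
Peg 1: [4, 2]
Peg 2: []
Peg 3: [3]

After move 9 (1->2):
Peg 0: [1]
Peg 1: [4]
Peg 2: [2]
Peg 3: [3]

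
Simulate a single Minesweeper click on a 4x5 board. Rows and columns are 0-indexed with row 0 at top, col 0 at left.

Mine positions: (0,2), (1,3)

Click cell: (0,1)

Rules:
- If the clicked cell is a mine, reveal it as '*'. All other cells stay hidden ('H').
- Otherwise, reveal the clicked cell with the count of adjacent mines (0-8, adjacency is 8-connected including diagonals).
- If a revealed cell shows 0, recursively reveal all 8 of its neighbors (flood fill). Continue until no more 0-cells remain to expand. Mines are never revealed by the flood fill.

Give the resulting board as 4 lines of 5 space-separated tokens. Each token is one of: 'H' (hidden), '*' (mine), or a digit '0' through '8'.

H 1 H H H
H H H H H
H H H H H
H H H H H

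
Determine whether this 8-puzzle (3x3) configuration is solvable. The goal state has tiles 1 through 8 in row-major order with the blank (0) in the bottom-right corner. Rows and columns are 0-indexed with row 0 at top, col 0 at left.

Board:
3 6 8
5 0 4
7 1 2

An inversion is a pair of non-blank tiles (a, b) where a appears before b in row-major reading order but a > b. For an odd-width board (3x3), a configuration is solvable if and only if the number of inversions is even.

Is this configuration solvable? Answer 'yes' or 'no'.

Answer: yes

Derivation:
Inversions (pairs i<j in row-major order where tile[i] > tile[j] > 0): 18
18 is even, so the puzzle is solvable.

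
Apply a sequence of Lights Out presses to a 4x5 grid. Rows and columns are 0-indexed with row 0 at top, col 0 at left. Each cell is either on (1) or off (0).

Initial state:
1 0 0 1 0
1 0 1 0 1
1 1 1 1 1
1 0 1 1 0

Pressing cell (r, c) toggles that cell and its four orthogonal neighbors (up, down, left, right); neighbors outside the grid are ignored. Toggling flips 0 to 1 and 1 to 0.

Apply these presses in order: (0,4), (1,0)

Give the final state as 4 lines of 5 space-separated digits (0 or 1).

After press 1 at (0,4):
1 0 0 0 1
1 0 1 0 0
1 1 1 1 1
1 0 1 1 0

After press 2 at (1,0):
0 0 0 0 1
0 1 1 0 0
0 1 1 1 1
1 0 1 1 0

Answer: 0 0 0 0 1
0 1 1 0 0
0 1 1 1 1
1 0 1 1 0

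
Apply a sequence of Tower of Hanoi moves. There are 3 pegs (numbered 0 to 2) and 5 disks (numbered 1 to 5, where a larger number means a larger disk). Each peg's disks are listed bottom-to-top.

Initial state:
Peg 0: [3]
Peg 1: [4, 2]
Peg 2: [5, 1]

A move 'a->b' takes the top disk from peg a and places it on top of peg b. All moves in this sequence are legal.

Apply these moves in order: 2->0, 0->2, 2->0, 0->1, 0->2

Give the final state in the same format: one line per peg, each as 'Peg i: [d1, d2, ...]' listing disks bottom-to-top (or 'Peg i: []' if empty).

Answer: Peg 0: []
Peg 1: [4, 2, 1]
Peg 2: [5, 3]

Derivation:
After move 1 (2->0):
Peg 0: [3, 1]
Peg 1: [4, 2]
Peg 2: [5]

After move 2 (0->2):
Peg 0: [3]
Peg 1: [4, 2]
Peg 2: [5, 1]

After move 3 (2->0):
Peg 0: [3, 1]
Peg 1: [4, 2]
Peg 2: [5]

After move 4 (0->1):
Peg 0: [3]
Peg 1: [4, 2, 1]
Peg 2: [5]

After move 5 (0->2):
Peg 0: []
Peg 1: [4, 2, 1]
Peg 2: [5, 3]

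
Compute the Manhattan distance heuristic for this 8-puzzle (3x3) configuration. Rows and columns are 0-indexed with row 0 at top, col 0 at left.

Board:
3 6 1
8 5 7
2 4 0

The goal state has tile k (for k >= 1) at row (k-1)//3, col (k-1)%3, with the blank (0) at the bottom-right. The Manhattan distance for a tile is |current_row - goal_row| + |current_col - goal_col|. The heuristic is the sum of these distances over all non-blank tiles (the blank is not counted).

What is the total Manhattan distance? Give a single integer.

Tile 3: at (0,0), goal (0,2), distance |0-0|+|0-2| = 2
Tile 6: at (0,1), goal (1,2), distance |0-1|+|1-2| = 2
Tile 1: at (0,2), goal (0,0), distance |0-0|+|2-0| = 2
Tile 8: at (1,0), goal (2,1), distance |1-2|+|0-1| = 2
Tile 5: at (1,1), goal (1,1), distance |1-1|+|1-1| = 0
Tile 7: at (1,2), goal (2,0), distance |1-2|+|2-0| = 3
Tile 2: at (2,0), goal (0,1), distance |2-0|+|0-1| = 3
Tile 4: at (2,1), goal (1,0), distance |2-1|+|1-0| = 2
Sum: 2 + 2 + 2 + 2 + 0 + 3 + 3 + 2 = 16

Answer: 16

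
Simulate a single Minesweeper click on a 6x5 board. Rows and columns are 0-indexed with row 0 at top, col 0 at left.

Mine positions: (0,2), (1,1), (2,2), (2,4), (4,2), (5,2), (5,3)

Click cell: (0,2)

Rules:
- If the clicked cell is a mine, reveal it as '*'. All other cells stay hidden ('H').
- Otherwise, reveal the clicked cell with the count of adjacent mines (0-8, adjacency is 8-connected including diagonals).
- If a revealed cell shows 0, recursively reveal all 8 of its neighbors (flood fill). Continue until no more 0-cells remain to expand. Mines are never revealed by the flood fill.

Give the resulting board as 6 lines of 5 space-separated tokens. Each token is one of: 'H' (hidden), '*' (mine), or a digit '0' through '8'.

H H * H H
H H H H H
H H H H H
H H H H H
H H H H H
H H H H H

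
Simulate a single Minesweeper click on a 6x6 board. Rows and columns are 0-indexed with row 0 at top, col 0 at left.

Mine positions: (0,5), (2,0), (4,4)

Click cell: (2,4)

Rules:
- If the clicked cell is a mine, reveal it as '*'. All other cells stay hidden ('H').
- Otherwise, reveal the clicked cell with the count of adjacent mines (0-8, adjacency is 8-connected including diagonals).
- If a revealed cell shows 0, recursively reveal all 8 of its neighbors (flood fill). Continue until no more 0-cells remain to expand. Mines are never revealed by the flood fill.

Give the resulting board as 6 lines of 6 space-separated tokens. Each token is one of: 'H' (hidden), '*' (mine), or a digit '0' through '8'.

0 0 0 0 1 H
1 1 0 0 1 1
H 1 0 0 0 0
1 1 0 1 1 1
0 0 0 1 H H
0 0 0 1 H H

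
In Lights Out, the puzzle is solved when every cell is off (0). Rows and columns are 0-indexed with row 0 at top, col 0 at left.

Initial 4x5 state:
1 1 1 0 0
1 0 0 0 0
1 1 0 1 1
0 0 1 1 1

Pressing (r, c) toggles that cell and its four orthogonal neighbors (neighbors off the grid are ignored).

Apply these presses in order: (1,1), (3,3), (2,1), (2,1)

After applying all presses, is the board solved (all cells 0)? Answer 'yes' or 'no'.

Answer: no

Derivation:
After press 1 at (1,1):
1 0 1 0 0
0 1 1 0 0
1 0 0 1 1
0 0 1 1 1

After press 2 at (3,3):
1 0 1 0 0
0 1 1 0 0
1 0 0 0 1
0 0 0 0 0

After press 3 at (2,1):
1 0 1 0 0
0 0 1 0 0
0 1 1 0 1
0 1 0 0 0

After press 4 at (2,1):
1 0 1 0 0
0 1 1 0 0
1 0 0 0 1
0 0 0 0 0

Lights still on: 6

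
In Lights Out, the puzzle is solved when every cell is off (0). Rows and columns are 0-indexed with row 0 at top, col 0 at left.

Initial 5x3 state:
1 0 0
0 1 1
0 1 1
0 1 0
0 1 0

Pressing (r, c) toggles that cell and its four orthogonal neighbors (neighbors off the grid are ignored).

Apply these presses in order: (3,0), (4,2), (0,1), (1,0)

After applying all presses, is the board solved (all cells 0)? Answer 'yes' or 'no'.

Answer: no

Derivation:
After press 1 at (3,0):
1 0 0
0 1 1
1 1 1
1 0 0
1 1 0

After press 2 at (4,2):
1 0 0
0 1 1
1 1 1
1 0 1
1 0 1

After press 3 at (0,1):
0 1 1
0 0 1
1 1 1
1 0 1
1 0 1

After press 4 at (1,0):
1 1 1
1 1 1
0 1 1
1 0 1
1 0 1

Lights still on: 12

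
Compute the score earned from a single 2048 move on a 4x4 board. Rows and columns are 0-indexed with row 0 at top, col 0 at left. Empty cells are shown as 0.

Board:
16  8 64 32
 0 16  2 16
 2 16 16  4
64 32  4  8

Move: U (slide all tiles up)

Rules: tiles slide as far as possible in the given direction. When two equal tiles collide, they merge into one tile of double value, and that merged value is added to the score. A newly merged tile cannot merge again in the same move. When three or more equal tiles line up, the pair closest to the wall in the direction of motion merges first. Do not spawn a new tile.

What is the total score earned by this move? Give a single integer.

Slide up:
col 0: [16, 0, 2, 64] -> [16, 2, 64, 0]  score +0 (running 0)
col 1: [8, 16, 16, 32] -> [8, 32, 32, 0]  score +32 (running 32)
col 2: [64, 2, 16, 4] -> [64, 2, 16, 4]  score +0 (running 32)
col 3: [32, 16, 4, 8] -> [32, 16, 4, 8]  score +0 (running 32)
Board after move:
16  8 64 32
 2 32  2 16
64 32 16  4
 0  0  4  8

Answer: 32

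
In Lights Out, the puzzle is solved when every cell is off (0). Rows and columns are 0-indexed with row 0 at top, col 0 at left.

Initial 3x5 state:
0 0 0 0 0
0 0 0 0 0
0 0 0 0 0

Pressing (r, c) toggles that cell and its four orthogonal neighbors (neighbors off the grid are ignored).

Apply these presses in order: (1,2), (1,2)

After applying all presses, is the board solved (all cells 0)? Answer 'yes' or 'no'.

After press 1 at (1,2):
0 0 1 0 0
0 1 1 1 0
0 0 1 0 0

After press 2 at (1,2):
0 0 0 0 0
0 0 0 0 0
0 0 0 0 0

Lights still on: 0

Answer: yes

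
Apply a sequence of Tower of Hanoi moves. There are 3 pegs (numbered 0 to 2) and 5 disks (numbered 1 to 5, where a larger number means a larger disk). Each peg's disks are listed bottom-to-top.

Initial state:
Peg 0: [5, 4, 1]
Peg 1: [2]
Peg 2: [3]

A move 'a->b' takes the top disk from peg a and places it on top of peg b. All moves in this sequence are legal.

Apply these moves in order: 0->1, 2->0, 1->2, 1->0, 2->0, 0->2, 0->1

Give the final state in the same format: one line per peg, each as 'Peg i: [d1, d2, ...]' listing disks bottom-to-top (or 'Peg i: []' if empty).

Answer: Peg 0: [5, 4, 3]
Peg 1: [2]
Peg 2: [1]

Derivation:
After move 1 (0->1):
Peg 0: [5, 4]
Peg 1: [2, 1]
Peg 2: [3]

After move 2 (2->0):
Peg 0: [5, 4, 3]
Peg 1: [2, 1]
Peg 2: []

After move 3 (1->2):
Peg 0: [5, 4, 3]
Peg 1: [2]
Peg 2: [1]

After move 4 (1->0):
Peg 0: [5, 4, 3, 2]
Peg 1: []
Peg 2: [1]

After move 5 (2->0):
Peg 0: [5, 4, 3, 2, 1]
Peg 1: []
Peg 2: []

After move 6 (0->2):
Peg 0: [5, 4, 3, 2]
Peg 1: []
Peg 2: [1]

After move 7 (0->1):
Peg 0: [5, 4, 3]
Peg 1: [2]
Peg 2: [1]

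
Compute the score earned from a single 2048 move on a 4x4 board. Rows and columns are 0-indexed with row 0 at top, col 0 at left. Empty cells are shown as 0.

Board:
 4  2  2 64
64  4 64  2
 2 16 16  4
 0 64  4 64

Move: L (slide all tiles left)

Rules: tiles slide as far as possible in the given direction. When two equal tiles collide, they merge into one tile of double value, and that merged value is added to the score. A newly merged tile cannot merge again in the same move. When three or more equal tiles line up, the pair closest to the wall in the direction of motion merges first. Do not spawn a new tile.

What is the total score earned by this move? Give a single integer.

Slide left:
row 0: [4, 2, 2, 64] -> [4, 4, 64, 0]  score +4 (running 4)
row 1: [64, 4, 64, 2] -> [64, 4, 64, 2]  score +0 (running 4)
row 2: [2, 16, 16, 4] -> [2, 32, 4, 0]  score +32 (running 36)
row 3: [0, 64, 4, 64] -> [64, 4, 64, 0]  score +0 (running 36)
Board after move:
 4  4 64  0
64  4 64  2
 2 32  4  0
64  4 64  0

Answer: 36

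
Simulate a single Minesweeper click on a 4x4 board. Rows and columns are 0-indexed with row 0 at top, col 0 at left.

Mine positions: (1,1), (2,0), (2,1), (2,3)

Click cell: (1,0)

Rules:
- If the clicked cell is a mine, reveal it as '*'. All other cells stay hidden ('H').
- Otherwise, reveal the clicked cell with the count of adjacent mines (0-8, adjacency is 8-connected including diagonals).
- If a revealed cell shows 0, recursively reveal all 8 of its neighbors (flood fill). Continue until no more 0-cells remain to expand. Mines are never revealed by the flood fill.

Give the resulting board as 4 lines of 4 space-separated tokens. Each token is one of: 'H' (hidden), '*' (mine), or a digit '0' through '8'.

H H H H
3 H H H
H H H H
H H H H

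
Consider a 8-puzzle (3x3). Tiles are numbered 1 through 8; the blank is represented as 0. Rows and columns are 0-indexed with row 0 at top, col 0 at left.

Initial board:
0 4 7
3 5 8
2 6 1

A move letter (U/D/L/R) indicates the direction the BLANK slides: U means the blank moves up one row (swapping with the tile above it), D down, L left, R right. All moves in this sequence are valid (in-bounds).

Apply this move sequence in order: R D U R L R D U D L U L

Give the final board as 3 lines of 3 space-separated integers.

After move 1 (R):
4 0 7
3 5 8
2 6 1

After move 2 (D):
4 5 7
3 0 8
2 6 1

After move 3 (U):
4 0 7
3 5 8
2 6 1

After move 4 (R):
4 7 0
3 5 8
2 6 1

After move 5 (L):
4 0 7
3 5 8
2 6 1

After move 6 (R):
4 7 0
3 5 8
2 6 1

After move 7 (D):
4 7 8
3 5 0
2 6 1

After move 8 (U):
4 7 0
3 5 8
2 6 1

After move 9 (D):
4 7 8
3 5 0
2 6 1

After move 10 (L):
4 7 8
3 0 5
2 6 1

After move 11 (U):
4 0 8
3 7 5
2 6 1

After move 12 (L):
0 4 8
3 7 5
2 6 1

Answer: 0 4 8
3 7 5
2 6 1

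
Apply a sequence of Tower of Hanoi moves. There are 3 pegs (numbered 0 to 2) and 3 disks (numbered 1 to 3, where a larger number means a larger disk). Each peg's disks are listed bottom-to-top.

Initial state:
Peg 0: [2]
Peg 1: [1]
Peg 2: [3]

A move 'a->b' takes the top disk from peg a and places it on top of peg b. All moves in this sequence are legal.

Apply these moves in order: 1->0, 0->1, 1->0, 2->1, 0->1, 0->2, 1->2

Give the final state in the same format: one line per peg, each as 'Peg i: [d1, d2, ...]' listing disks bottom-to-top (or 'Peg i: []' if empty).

After move 1 (1->0):
Peg 0: [2, 1]
Peg 1: []
Peg 2: [3]

After move 2 (0->1):
Peg 0: [2]
Peg 1: [1]
Peg 2: [3]

After move 3 (1->0):
Peg 0: [2, 1]
Peg 1: []
Peg 2: [3]

After move 4 (2->1):
Peg 0: [2, 1]
Peg 1: [3]
Peg 2: []

After move 5 (0->1):
Peg 0: [2]
Peg 1: [3, 1]
Peg 2: []

After move 6 (0->2):
Peg 0: []
Peg 1: [3, 1]
Peg 2: [2]

After move 7 (1->2):
Peg 0: []
Peg 1: [3]
Peg 2: [2, 1]

Answer: Peg 0: []
Peg 1: [3]
Peg 2: [2, 1]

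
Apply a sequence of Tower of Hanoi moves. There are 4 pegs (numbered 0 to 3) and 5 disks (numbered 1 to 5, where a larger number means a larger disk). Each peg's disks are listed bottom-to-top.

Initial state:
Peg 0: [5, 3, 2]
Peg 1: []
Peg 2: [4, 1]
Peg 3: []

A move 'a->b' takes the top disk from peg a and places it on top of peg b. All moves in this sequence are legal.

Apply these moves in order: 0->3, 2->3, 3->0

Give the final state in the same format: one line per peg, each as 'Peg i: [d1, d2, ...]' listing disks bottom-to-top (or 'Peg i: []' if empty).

Answer: Peg 0: [5, 3, 1]
Peg 1: []
Peg 2: [4]
Peg 3: [2]

Derivation:
After move 1 (0->3):
Peg 0: [5, 3]
Peg 1: []
Peg 2: [4, 1]
Peg 3: [2]

After move 2 (2->3):
Peg 0: [5, 3]
Peg 1: []
Peg 2: [4]
Peg 3: [2, 1]

After move 3 (3->0):
Peg 0: [5, 3, 1]
Peg 1: []
Peg 2: [4]
Peg 3: [2]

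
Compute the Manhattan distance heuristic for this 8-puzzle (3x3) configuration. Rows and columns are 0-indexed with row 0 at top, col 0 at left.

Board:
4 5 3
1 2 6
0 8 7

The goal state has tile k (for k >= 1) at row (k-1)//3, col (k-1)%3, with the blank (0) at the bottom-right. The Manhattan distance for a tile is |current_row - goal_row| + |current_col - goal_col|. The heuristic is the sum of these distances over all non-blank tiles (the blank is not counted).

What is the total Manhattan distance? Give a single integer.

Answer: 6

Derivation:
Tile 4: at (0,0), goal (1,0), distance |0-1|+|0-0| = 1
Tile 5: at (0,1), goal (1,1), distance |0-1|+|1-1| = 1
Tile 3: at (0,2), goal (0,2), distance |0-0|+|2-2| = 0
Tile 1: at (1,0), goal (0,0), distance |1-0|+|0-0| = 1
Tile 2: at (1,1), goal (0,1), distance |1-0|+|1-1| = 1
Tile 6: at (1,2), goal (1,2), distance |1-1|+|2-2| = 0
Tile 8: at (2,1), goal (2,1), distance |2-2|+|1-1| = 0
Tile 7: at (2,2), goal (2,0), distance |2-2|+|2-0| = 2
Sum: 1 + 1 + 0 + 1 + 1 + 0 + 0 + 2 = 6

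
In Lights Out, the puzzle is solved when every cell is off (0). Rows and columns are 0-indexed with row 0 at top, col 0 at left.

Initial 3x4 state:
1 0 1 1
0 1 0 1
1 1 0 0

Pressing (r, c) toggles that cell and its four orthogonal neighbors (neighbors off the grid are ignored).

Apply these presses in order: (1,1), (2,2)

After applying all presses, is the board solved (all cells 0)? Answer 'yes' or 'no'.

After press 1 at (1,1):
1 1 1 1
1 0 1 1
1 0 0 0

After press 2 at (2,2):
1 1 1 1
1 0 0 1
1 1 1 1

Lights still on: 10

Answer: no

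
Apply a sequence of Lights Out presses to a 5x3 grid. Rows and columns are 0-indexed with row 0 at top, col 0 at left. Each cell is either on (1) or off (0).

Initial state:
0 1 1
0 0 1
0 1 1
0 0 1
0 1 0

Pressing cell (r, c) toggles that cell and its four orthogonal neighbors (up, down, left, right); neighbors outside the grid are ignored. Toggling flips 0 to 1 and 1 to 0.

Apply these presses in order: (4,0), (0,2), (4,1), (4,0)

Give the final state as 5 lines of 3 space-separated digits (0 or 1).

After press 1 at (4,0):
0 1 1
0 0 1
0 1 1
1 0 1
1 0 0

After press 2 at (0,2):
0 0 0
0 0 0
0 1 1
1 0 1
1 0 0

After press 3 at (4,1):
0 0 0
0 0 0
0 1 1
1 1 1
0 1 1

After press 4 at (4,0):
0 0 0
0 0 0
0 1 1
0 1 1
1 0 1

Answer: 0 0 0
0 0 0
0 1 1
0 1 1
1 0 1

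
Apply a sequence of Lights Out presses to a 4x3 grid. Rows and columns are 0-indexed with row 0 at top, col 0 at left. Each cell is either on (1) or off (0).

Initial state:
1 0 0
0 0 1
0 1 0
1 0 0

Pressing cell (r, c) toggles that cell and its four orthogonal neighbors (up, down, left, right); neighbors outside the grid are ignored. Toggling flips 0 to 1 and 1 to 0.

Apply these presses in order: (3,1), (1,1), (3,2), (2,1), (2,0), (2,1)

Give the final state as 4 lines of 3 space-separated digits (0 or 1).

Answer: 1 1 0
0 1 0
1 0 1
1 0 0

Derivation:
After press 1 at (3,1):
1 0 0
0 0 1
0 0 0
0 1 1

After press 2 at (1,1):
1 1 0
1 1 0
0 1 0
0 1 1

After press 3 at (3,2):
1 1 0
1 1 0
0 1 1
0 0 0

After press 4 at (2,1):
1 1 0
1 0 0
1 0 0
0 1 0

After press 5 at (2,0):
1 1 0
0 0 0
0 1 0
1 1 0

After press 6 at (2,1):
1 1 0
0 1 0
1 0 1
1 0 0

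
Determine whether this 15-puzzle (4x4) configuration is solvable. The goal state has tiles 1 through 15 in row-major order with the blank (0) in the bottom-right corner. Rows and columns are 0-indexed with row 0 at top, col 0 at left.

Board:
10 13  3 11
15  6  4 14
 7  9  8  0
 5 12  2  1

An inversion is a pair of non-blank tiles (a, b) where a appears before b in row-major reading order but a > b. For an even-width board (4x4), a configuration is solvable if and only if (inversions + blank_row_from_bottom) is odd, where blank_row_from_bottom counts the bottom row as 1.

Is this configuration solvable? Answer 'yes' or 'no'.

Inversions: 68
Blank is in row 2 (0-indexed from top), which is row 2 counting from the bottom (bottom = 1).
68 + 2 = 70, which is even, so the puzzle is not solvable.

Answer: no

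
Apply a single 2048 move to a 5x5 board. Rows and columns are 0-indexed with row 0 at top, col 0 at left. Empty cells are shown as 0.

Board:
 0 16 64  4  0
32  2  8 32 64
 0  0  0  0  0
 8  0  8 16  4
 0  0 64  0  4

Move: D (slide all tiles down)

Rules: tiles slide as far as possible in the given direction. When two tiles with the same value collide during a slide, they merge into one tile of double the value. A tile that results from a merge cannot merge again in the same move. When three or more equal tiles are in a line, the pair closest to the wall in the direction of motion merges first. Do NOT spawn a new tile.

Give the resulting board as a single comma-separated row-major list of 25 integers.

Answer: 0, 0, 0, 0, 0, 0, 0, 0, 0, 0, 0, 0, 64, 4, 0, 32, 16, 16, 32, 64, 8, 2, 64, 16, 8

Derivation:
Slide down:
col 0: [0, 32, 0, 8, 0] -> [0, 0, 0, 32, 8]
col 1: [16, 2, 0, 0, 0] -> [0, 0, 0, 16, 2]
col 2: [64, 8, 0, 8, 64] -> [0, 0, 64, 16, 64]
col 3: [4, 32, 0, 16, 0] -> [0, 0, 4, 32, 16]
col 4: [0, 64, 0, 4, 4] -> [0, 0, 0, 64, 8]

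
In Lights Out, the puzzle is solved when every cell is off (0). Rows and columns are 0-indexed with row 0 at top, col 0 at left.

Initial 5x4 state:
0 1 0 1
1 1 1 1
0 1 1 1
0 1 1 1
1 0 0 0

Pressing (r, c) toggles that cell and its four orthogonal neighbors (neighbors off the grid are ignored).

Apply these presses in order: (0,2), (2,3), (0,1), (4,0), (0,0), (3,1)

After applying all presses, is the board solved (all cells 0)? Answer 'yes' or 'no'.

After press 1 at (0,2):
0 0 1 0
1 1 0 1
0 1 1 1
0 1 1 1
1 0 0 0

After press 2 at (2,3):
0 0 1 0
1 1 0 0
0 1 0 0
0 1 1 0
1 0 0 0

After press 3 at (0,1):
1 1 0 0
1 0 0 0
0 1 0 0
0 1 1 0
1 0 0 0

After press 4 at (4,0):
1 1 0 0
1 0 0 0
0 1 0 0
1 1 1 0
0 1 0 0

After press 5 at (0,0):
0 0 0 0
0 0 0 0
0 1 0 0
1 1 1 0
0 1 0 0

After press 6 at (3,1):
0 0 0 0
0 0 0 0
0 0 0 0
0 0 0 0
0 0 0 0

Lights still on: 0

Answer: yes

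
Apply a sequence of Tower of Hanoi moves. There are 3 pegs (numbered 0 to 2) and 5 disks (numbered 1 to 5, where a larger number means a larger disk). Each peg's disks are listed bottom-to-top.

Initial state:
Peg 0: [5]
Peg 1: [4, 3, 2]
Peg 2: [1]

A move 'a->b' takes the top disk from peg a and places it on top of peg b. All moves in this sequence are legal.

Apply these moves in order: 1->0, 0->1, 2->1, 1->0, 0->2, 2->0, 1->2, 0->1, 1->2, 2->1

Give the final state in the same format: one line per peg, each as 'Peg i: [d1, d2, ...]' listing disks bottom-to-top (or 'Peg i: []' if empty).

After move 1 (1->0):
Peg 0: [5, 2]
Peg 1: [4, 3]
Peg 2: [1]

After move 2 (0->1):
Peg 0: [5]
Peg 1: [4, 3, 2]
Peg 2: [1]

After move 3 (2->1):
Peg 0: [5]
Peg 1: [4, 3, 2, 1]
Peg 2: []

After move 4 (1->0):
Peg 0: [5, 1]
Peg 1: [4, 3, 2]
Peg 2: []

After move 5 (0->2):
Peg 0: [5]
Peg 1: [4, 3, 2]
Peg 2: [1]

After move 6 (2->0):
Peg 0: [5, 1]
Peg 1: [4, 3, 2]
Peg 2: []

After move 7 (1->2):
Peg 0: [5, 1]
Peg 1: [4, 3]
Peg 2: [2]

After move 8 (0->1):
Peg 0: [5]
Peg 1: [4, 3, 1]
Peg 2: [2]

After move 9 (1->2):
Peg 0: [5]
Peg 1: [4, 3]
Peg 2: [2, 1]

After move 10 (2->1):
Peg 0: [5]
Peg 1: [4, 3, 1]
Peg 2: [2]

Answer: Peg 0: [5]
Peg 1: [4, 3, 1]
Peg 2: [2]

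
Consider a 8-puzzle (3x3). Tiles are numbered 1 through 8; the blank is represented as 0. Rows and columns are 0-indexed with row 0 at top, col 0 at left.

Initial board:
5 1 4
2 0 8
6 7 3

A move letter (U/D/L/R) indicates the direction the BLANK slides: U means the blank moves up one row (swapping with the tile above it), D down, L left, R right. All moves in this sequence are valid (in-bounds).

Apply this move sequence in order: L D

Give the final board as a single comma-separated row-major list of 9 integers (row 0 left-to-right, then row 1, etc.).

Answer: 5, 1, 4, 6, 2, 8, 0, 7, 3

Derivation:
After move 1 (L):
5 1 4
0 2 8
6 7 3

After move 2 (D):
5 1 4
6 2 8
0 7 3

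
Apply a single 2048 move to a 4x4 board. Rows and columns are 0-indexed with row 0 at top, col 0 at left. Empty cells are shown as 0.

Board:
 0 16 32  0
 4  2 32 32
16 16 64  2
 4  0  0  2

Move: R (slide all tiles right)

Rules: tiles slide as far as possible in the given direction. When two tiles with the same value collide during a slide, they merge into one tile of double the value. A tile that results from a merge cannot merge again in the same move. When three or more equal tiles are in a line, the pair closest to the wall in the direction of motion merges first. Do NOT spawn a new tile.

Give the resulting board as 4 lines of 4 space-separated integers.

Slide right:
row 0: [0, 16, 32, 0] -> [0, 0, 16, 32]
row 1: [4, 2, 32, 32] -> [0, 4, 2, 64]
row 2: [16, 16, 64, 2] -> [0, 32, 64, 2]
row 3: [4, 0, 0, 2] -> [0, 0, 4, 2]

Answer:  0  0 16 32
 0  4  2 64
 0 32 64  2
 0  0  4  2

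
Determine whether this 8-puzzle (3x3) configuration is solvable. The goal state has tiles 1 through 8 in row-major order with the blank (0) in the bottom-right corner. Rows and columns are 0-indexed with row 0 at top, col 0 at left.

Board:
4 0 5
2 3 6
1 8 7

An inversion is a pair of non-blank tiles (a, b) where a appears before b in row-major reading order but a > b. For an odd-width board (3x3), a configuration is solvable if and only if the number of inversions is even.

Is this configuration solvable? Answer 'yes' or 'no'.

Answer: yes

Derivation:
Inversions (pairs i<j in row-major order where tile[i] > tile[j] > 0): 10
10 is even, so the puzzle is solvable.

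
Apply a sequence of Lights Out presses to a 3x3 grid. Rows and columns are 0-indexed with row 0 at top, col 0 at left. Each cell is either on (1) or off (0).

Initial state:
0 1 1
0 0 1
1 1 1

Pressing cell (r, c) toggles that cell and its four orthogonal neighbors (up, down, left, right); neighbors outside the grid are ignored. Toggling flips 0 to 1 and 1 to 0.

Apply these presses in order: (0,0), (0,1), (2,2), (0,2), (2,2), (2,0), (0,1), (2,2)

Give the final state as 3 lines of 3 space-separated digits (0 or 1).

Answer: 1 1 0
0 0 1
0 1 0

Derivation:
After press 1 at (0,0):
1 0 1
1 0 1
1 1 1

After press 2 at (0,1):
0 1 0
1 1 1
1 1 1

After press 3 at (2,2):
0 1 0
1 1 0
1 0 0

After press 4 at (0,2):
0 0 1
1 1 1
1 0 0

After press 5 at (2,2):
0 0 1
1 1 0
1 1 1

After press 6 at (2,0):
0 0 1
0 1 0
0 0 1

After press 7 at (0,1):
1 1 0
0 0 0
0 0 1

After press 8 at (2,2):
1 1 0
0 0 1
0 1 0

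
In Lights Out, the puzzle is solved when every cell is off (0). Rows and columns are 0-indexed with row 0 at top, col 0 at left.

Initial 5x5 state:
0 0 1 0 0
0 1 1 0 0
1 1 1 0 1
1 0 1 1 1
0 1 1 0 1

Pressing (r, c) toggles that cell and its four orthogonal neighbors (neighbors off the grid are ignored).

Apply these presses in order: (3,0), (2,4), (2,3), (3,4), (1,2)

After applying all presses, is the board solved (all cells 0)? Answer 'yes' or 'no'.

Answer: no

Derivation:
After press 1 at (3,0):
0 0 1 0 0
0 1 1 0 0
0 1 1 0 1
0 1 1 1 1
1 1 1 0 1

After press 2 at (2,4):
0 0 1 0 0
0 1 1 0 1
0 1 1 1 0
0 1 1 1 0
1 1 1 0 1

After press 3 at (2,3):
0 0 1 0 0
0 1 1 1 1
0 1 0 0 1
0 1 1 0 0
1 1 1 0 1

After press 4 at (3,4):
0 0 1 0 0
0 1 1 1 1
0 1 0 0 0
0 1 1 1 1
1 1 1 0 0

After press 5 at (1,2):
0 0 0 0 0
0 0 0 0 1
0 1 1 0 0
0 1 1 1 1
1 1 1 0 0

Lights still on: 10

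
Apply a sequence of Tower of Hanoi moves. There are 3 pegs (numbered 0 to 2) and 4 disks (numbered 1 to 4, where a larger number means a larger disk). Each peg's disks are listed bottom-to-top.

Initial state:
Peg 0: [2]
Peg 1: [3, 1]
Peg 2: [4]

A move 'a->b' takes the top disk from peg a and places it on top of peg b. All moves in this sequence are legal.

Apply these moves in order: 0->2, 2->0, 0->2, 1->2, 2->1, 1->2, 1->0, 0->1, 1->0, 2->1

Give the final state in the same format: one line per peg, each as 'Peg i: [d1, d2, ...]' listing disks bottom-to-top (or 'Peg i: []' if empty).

Answer: Peg 0: [3]
Peg 1: [1]
Peg 2: [4, 2]

Derivation:
After move 1 (0->2):
Peg 0: []
Peg 1: [3, 1]
Peg 2: [4, 2]

After move 2 (2->0):
Peg 0: [2]
Peg 1: [3, 1]
Peg 2: [4]

After move 3 (0->2):
Peg 0: []
Peg 1: [3, 1]
Peg 2: [4, 2]

After move 4 (1->2):
Peg 0: []
Peg 1: [3]
Peg 2: [4, 2, 1]

After move 5 (2->1):
Peg 0: []
Peg 1: [3, 1]
Peg 2: [4, 2]

After move 6 (1->2):
Peg 0: []
Peg 1: [3]
Peg 2: [4, 2, 1]

After move 7 (1->0):
Peg 0: [3]
Peg 1: []
Peg 2: [4, 2, 1]

After move 8 (0->1):
Peg 0: []
Peg 1: [3]
Peg 2: [4, 2, 1]

After move 9 (1->0):
Peg 0: [3]
Peg 1: []
Peg 2: [4, 2, 1]

After move 10 (2->1):
Peg 0: [3]
Peg 1: [1]
Peg 2: [4, 2]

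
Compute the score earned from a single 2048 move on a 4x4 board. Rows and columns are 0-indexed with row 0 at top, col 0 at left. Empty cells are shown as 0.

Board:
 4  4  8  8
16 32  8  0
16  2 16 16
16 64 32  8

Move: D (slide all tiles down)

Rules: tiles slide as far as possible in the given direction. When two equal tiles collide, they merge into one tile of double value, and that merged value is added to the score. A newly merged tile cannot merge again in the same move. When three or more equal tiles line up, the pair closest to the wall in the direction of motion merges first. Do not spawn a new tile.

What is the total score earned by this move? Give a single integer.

Slide down:
col 0: [4, 16, 16, 16] -> [0, 4, 16, 32]  score +32 (running 32)
col 1: [4, 32, 2, 64] -> [4, 32, 2, 64]  score +0 (running 32)
col 2: [8, 8, 16, 32] -> [0, 16, 16, 32]  score +16 (running 48)
col 3: [8, 0, 16, 8] -> [0, 8, 16, 8]  score +0 (running 48)
Board after move:
 0  4  0  0
 4 32 16  8
16  2 16 16
32 64 32  8

Answer: 48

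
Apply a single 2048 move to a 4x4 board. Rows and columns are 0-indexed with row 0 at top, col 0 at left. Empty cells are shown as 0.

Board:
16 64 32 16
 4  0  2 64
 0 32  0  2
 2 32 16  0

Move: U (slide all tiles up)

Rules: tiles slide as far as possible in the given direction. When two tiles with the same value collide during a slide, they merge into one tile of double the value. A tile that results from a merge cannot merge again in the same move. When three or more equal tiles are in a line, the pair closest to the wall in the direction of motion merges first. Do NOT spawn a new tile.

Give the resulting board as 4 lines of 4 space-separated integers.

Answer: 16 64 32 16
 4 64  2 64
 2  0 16  2
 0  0  0  0

Derivation:
Slide up:
col 0: [16, 4, 0, 2] -> [16, 4, 2, 0]
col 1: [64, 0, 32, 32] -> [64, 64, 0, 0]
col 2: [32, 2, 0, 16] -> [32, 2, 16, 0]
col 3: [16, 64, 2, 0] -> [16, 64, 2, 0]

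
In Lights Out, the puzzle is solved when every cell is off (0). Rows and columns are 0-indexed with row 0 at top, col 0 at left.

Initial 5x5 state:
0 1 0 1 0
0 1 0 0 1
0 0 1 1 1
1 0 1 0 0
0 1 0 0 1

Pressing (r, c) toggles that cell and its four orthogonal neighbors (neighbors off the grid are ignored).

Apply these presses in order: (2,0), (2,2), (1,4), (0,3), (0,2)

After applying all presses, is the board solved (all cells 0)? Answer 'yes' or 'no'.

After press 1 at (2,0):
0 1 0 1 0
1 1 0 0 1
1 1 1 1 1
0 0 1 0 0
0 1 0 0 1

After press 2 at (2,2):
0 1 0 1 0
1 1 1 0 1
1 0 0 0 1
0 0 0 0 0
0 1 0 0 1

After press 3 at (1,4):
0 1 0 1 1
1 1 1 1 0
1 0 0 0 0
0 0 0 0 0
0 1 0 0 1

After press 4 at (0,3):
0 1 1 0 0
1 1 1 0 0
1 0 0 0 0
0 0 0 0 0
0 1 0 0 1

After press 5 at (0,2):
0 0 0 1 0
1 1 0 0 0
1 0 0 0 0
0 0 0 0 0
0 1 0 0 1

Lights still on: 6

Answer: no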